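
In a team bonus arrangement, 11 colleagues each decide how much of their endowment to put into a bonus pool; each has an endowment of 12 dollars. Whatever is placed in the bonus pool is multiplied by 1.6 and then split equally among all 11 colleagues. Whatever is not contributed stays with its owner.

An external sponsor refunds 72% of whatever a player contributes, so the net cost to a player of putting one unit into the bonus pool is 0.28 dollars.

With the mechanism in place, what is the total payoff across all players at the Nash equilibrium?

Even with the mechanism, each unit contributed returns only (1.6/11) / 0.28 = 0.5195 per unit of net cost, so contributing nothing is still dominant.
At the Nash equilibrium no one contributes; group total payoff = 11 × 12 = 132.

132.00 dollars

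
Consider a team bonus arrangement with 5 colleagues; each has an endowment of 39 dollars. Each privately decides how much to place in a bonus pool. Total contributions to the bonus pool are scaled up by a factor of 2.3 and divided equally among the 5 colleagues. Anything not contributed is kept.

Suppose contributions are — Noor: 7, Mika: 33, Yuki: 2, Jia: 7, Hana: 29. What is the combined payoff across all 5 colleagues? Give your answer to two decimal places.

296.40 dollars

Total contributed: 7 + 33 + 2 + 7 + 29 = 78; total kept: 5 × 39 − 78 = 117.
The bonus pool pays out 2.3 × 78 = 179.40 in aggregate.
Group total = 117 + 179.40 = 296.40.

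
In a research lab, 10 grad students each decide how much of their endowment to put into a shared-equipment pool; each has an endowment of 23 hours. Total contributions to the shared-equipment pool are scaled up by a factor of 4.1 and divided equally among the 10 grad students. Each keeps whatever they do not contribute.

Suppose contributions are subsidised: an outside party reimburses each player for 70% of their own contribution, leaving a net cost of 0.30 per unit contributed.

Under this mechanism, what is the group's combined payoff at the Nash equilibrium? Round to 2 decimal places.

With the mechanism, a contributed unit returns (4.1/10) / 0.30 = 1.3667 per unit of net cost to the contributor — now above 1 — so contributing fully is weakly dominant for every player.
At the Nash equilibrium everyone contributes 23. Group total payoff = 10 × (23 × 0.70 + 4.1 × 23) = 1104.00.

1104.00 hours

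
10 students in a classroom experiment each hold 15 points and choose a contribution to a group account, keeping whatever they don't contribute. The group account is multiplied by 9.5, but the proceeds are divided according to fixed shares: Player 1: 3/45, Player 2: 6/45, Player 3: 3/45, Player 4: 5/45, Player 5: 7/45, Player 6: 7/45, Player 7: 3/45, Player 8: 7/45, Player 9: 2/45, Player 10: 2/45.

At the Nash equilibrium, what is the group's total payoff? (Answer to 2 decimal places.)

Player j's private return per contributed unit is 9.5 × (j's share). Contributing is weakly dominant for j when that share is at least 1/9.5 = 0.1053, and contributing 0 is dominant otherwise.
Player 2, Player 4, Player 5, Player 6 and Player 8 clear that bar, contributing 15 each; the remaining 5 contribute 0. Total contributed: 75.
The group account pays out 9.5 × 75 = 712.50 in total (split across the unequal shares, but the aggregate is all that matters for the group sum).
The 5 free-riders keep 15 each, adding 75. Group total = 75 + 712.50 = 787.50.

787.50 points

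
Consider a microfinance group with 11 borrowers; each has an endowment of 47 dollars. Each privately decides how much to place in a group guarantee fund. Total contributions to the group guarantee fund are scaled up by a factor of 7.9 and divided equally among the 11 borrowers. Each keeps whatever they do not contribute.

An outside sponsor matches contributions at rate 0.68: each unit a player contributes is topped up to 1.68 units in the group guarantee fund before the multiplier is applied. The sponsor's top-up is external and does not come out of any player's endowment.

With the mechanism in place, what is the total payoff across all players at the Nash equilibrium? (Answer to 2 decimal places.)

With the mechanism, a contributed unit returns 7.9 × 1.68 / 11 = 1.2065 per unit of net cost to the contributor — now above 1 — so contributing fully is weakly dominant for every player.
So the Nash equilibrium is full contribution by all 11; the group earns 7.9 × 1.68 × 517 = 6861.62.

6861.62 dollars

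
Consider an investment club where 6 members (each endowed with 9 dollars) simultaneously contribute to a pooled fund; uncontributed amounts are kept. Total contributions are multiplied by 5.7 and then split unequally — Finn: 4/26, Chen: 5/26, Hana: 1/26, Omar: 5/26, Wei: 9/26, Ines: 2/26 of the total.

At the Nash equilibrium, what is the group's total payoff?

Each unit j contributes comes back to j as 5.7 × (j's share), so j prefers to contribute only if that share exceeds 1/5.7 = 0.1754; otherwise keeping the unit dominates.
Chen, Omar and Wei clear that bar, contributing 9 each; the remaining 3 contribute 0. Total contributed: 27.
The pooled fund pays out 5.7 × 27 = 153.90 in total (split across the unequal shares, but the aggregate is all that matters for the group sum).
The 3 free-riders keep 9 each, adding 27. Group total = 27 + 153.90 = 180.90.

180.90 dollars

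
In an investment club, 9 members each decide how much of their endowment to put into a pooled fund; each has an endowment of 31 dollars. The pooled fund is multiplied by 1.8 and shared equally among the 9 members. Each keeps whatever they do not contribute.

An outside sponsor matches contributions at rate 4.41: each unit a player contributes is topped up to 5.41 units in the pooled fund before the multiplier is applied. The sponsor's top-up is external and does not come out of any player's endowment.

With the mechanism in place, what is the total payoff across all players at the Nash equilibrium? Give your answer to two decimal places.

Under the mechanism each unit contributed yields 1.8 × 5.41 / 9 = 1.0820 back to its contributor per unit of net cost, which exceeds 1, making full contribution the dominant choice for everyone.
At the Nash equilibrium everyone contributes 31. Group total payoff = 1.8 × 5.41 × 279 = 2716.90.

2716.90 dollars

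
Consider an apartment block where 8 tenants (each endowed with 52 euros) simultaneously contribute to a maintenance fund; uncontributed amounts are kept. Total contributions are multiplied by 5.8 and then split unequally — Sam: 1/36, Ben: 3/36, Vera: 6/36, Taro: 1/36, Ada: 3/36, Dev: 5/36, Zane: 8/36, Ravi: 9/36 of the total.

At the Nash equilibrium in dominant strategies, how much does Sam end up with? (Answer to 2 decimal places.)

68.76 euros

For player j, contributing a unit is worthwhile iff 5.8 × (j's share) ≥ 1, i.e. iff j's share is at least 0.1724.
Zane and Ravi are above the threshold, contributing 52 each; the remaining 6 contribute 0. Total contributed: 104.
Sam keeps 52 and receives 5.8 × 104 × 1/36 = 16.76 from the maintenance fund, for a payoff of 68.76.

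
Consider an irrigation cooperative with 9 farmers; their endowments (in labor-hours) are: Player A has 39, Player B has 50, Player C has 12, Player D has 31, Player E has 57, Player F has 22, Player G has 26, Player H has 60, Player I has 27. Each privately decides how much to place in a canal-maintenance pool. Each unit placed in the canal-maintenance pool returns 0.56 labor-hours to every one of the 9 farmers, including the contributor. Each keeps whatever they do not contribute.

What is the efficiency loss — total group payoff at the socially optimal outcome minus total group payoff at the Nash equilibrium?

The private return per contributed unit is 0.56 < 1 for everyone, so the Nash equilibrium is zero contribution and the group total is Σ E_j = 39 + 50 + 12 + 31 + 57 + 22 + 26 + 60 + 27 = 324.
Each contributed unit returns 5.040 to the group, so the social optimum is full contribution by everyone: group total = 5.040 × 324 = 1632.96.
Efficiency loss = (5.040 − 1) × 324 = 1308.96.

1308.96 labor-hours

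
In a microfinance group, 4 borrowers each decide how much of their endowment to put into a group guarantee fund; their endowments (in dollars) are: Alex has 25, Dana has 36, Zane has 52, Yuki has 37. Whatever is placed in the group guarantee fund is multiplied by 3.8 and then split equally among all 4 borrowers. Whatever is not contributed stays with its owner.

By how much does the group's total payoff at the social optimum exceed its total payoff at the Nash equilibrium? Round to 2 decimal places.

420.00 dollars

The private return per contributed unit is 3.8/4 = 0.9500 < 1 for every player regardless of endowment, so the Nash equilibrium is zero contribution and the group total is Σ E_j = 25 + 36 + 52 + 37 = 150.
Each contributed unit returns 3.800 to the group, so the social optimum is full contribution by everyone: group total = 3.800 × 150 = 570.00.
Efficiency loss = (3.800 − 1) × 150 = 420.00.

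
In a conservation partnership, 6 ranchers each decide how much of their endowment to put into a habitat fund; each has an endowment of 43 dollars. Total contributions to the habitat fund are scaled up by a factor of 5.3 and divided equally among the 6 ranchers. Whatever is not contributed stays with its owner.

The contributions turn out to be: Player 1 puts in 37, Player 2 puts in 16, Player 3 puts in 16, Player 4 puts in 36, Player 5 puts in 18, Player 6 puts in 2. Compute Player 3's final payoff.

Total contributed: 37 + 16 + 16 + 36 + 18 + 2 = 125.
Each receives 5.3 × 125 / 6 = 110.42 from the habitat fund.
Player 3 keeps 43 − 16 = 27, so Player 3's payoff is 27 + 110.42 = 137.42.

137.42 dollars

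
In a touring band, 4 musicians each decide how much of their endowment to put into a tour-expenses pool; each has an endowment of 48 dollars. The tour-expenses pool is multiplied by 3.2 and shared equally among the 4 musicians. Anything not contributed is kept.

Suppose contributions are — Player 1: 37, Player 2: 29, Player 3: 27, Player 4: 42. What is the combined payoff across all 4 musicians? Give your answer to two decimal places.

489.00 dollars

Total contributed: 37 + 29 + 27 + 42 = 135; total kept: 4 × 48 − 135 = 57.
The tour-expenses pool pays out 3.2 × 135 = 432.00 in aggregate.
Group total = 57 + 432.00 = 489.00.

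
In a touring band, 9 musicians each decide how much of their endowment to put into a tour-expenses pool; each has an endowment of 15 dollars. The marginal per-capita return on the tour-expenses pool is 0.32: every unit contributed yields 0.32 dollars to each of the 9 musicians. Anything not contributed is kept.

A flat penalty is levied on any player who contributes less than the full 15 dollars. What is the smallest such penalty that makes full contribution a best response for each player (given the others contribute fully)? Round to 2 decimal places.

10.20 dollars

Given the others contribute fully, the best deviation is to contribute 0 (any partial contribution still incurs the fine and gives up units whose private return 0.32 is below 1).
Deviating from 15 to 0 saves 15 dollars but forfeits the deviator's share of the drop in the tour-expenses pool: 0.32 × 15 = 4.80.
So the deviation gain is 15 − 4.80 = 10.20, and the fine must be at least 10.20 dollars to wipe it out.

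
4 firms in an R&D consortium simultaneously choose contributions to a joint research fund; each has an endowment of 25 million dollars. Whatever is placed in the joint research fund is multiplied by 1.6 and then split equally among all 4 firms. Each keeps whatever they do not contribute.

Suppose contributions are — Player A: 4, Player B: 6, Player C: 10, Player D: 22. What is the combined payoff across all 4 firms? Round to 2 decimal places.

125.20 million dollars

Total contributed: 4 + 6 + 10 + 22 = 42; total kept: 4 × 25 − 42 = 58.
The joint research fund pays out 1.6 × 42 = 67.20 in aggregate.
Group total = 58 + 67.20 = 125.20.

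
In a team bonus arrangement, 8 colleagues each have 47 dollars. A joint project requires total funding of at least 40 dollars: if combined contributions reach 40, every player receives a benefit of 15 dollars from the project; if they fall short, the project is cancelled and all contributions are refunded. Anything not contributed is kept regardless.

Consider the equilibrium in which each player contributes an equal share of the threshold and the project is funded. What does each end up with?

Equal share of the threshold: 40/8 = 5.
At this profile no one gains by cutting their contribution: any cut drops the total below 40, the project is cancelled, contributions are refunded, and the deviator ends with 47, which is less than 47 − 5 + 15 = 57. Contributing more than 5 just wastes the excess. So contributing exactly 5 is a best response.
Each player's payoff: 47 − 5 + 15 = 57.

57 dollars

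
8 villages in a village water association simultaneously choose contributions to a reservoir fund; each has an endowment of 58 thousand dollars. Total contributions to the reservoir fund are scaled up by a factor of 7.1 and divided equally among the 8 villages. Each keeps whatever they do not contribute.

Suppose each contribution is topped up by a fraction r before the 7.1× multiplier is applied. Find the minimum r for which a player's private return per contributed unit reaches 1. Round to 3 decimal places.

With matching at rate r, one contributed unit becomes (1 + r) in the reservoir fund and returns 7.1 × (1 + r) / 8 to the contributor.
Setting this equal to 1: 1 + r = 8/7.1 = 1.1268.
So the minimum matching rate is r = 1.1268 − 1 = 0.127.

0.127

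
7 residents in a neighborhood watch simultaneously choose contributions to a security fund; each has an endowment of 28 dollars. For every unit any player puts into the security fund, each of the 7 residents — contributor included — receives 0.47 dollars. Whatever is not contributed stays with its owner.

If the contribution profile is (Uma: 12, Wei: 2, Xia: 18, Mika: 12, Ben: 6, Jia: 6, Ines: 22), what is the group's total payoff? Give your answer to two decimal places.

Total contributed: 12 + 2 + 18 + 12 + 6 + 6 + 22 = 78; total kept: 7 × 28 − 78 = 118.
The security fund pays out 0.47 × 7 × 78 = 256.62 in aggregate.
Group total = 118 + 256.62 = 374.62.

374.62 dollars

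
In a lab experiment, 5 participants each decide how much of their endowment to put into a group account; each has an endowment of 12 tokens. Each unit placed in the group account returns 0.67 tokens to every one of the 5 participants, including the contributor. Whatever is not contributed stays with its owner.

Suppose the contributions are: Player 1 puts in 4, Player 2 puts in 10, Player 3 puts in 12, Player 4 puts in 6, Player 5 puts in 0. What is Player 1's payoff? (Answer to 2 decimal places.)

Total contributed: 4 + 10 + 12 + 6 + 0 = 32.
Each receives 0.67 × 32 = 21.44 from the group account.
Player 1 keeps 12 − 4 = 8, so Player 1's payoff is 8 + 21.44 = 29.44.

29.44 tokens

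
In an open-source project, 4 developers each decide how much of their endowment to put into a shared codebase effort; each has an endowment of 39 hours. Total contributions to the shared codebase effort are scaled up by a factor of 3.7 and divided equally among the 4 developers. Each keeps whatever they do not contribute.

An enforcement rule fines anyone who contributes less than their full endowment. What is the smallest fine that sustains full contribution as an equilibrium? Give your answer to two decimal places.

2.93 hours

Given the others contribute fully, the best deviation is to contribute 0 (any partial contribution still incurs the fine and gives up units whose private return 0.9250 is below 1).
Deviating from 39 to 0 saves 39 hours but forfeits the deviator's share of the drop in the shared codebase effort: 3.7/4 × 39 = 36.07.
So the deviation gain is 39 − 36.07 = 2.93, and the fine must be at least 2.93 hours to wipe it out.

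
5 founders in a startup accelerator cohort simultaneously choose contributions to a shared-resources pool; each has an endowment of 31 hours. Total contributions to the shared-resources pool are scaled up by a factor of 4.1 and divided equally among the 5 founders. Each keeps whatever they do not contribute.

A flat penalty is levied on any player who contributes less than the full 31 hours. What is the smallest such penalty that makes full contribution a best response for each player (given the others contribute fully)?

5.58 hours

Given the others contribute fully, the best deviation is to contribute 0 (any partial contribution still incurs the fine and gives up units whose private return 0.8200 is below 1).
Deviating from 31 to 0 saves 31 hours but forfeits the deviator's share of the drop in the shared-resources pool: 4.1/5 × 31 = 25.42.
So the deviation gain is 31 − 25.42 = 5.58, and the fine must be at least 5.58 hours to wipe it out.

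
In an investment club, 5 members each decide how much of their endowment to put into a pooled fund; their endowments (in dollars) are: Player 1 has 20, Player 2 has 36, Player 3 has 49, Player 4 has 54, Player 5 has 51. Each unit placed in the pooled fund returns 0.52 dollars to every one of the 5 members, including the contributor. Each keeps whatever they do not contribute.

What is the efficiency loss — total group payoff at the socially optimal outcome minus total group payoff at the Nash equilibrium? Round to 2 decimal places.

The private return per contributed unit is 0.52 < 1 for everyone, so the Nash equilibrium is zero contribution and the group total is Σ E_j = 20 + 36 + 49 + 54 + 51 = 210.
Each contributed unit returns 2.600 to the group, so the social optimum is full contribution by everyone: group total = 2.600 × 210 = 546.00.
Efficiency loss = (2.600 − 1) × 210 = 336.00.

336.00 dollars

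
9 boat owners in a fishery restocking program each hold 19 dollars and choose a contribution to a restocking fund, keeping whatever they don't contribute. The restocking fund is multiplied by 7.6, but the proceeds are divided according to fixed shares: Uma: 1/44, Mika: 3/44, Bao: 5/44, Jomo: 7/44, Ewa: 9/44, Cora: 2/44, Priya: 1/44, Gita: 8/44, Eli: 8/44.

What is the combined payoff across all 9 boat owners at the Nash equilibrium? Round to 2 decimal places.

672.60 dollars

Each unit j contributes comes back to j as 7.6 × (j's share), so j prefers to contribute only if that share exceeds 1/7.6 = 0.1316; otherwise keeping the unit dominates.
The shares above 0.1316 belong to Jomo, Ewa, Gita and Eli, contributing 19 each; the remaining 5 contribute 0. Total contributed: 76.
The restocking fund pays out 7.6 × 76 = 577.60 in total (split across the unequal shares, but the aggregate is all that matters for the group sum).
The 5 free-riders keep 19 each, adding 95. Group total = 95 + 577.60 = 672.60.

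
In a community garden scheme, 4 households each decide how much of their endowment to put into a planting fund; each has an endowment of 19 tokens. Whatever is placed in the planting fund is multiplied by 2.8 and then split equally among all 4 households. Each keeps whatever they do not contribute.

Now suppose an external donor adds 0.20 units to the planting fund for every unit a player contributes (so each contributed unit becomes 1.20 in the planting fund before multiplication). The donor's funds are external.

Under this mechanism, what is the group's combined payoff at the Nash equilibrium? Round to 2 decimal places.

76.00 tokens

The effective private return is 2.8 × 1.20 / 4 = 0.8400, which is still under 1, so the mechanism doesn't change anyone's dominant strategy: zero contribution.
Everyone keeps their endowment and the group total is 4 × 19 = 76.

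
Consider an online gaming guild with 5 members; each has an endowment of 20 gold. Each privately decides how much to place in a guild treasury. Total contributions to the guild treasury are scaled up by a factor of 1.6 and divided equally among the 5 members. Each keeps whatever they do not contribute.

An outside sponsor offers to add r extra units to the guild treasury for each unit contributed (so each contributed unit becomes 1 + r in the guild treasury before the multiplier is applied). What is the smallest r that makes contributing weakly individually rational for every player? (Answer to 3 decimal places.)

2.125

With matching at rate r, one contributed unit becomes (1 + r) in the guild treasury and returns 1.6 × (1 + r) / 5 to the contributor.
Setting this equal to 1: 1 + r = 5/1.6 = 3.1250.
So the minimum matching rate is r = 3.1250 − 1 = 2.125.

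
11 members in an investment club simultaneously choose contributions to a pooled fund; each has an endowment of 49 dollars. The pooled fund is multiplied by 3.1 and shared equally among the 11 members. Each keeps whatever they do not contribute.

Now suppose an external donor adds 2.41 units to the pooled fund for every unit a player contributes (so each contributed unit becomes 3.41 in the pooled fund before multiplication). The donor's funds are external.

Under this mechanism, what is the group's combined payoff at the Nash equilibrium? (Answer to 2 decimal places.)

Even with the mechanism, each unit contributed returns only 3.1 × 3.41 / 11 = 0.9610 per unit of net cost, so contributing nothing is still dominant.
Everyone keeps their endowment and the group total is 11 × 49 = 539.

539.00 dollars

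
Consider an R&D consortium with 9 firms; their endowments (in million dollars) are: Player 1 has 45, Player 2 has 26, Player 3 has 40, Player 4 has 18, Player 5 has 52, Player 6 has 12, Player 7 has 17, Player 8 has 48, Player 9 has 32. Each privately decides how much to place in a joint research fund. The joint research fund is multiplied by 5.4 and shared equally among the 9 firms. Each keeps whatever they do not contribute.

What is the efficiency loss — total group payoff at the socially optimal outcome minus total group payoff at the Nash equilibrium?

The private return per contributed unit is 5.4/9 = 0.6000 < 1 for every player regardless of endowment, so the Nash equilibrium is zero contribution and the group total is Σ E_j = 45 + 26 + 40 + 18 + 52 + 12 + 17 + 48 + 32 = 290.
Each contributed unit returns 5.400 to the group, so the social optimum is full contribution by everyone: group total = 5.400 × 290 = 1566.00.
Efficiency loss = (5.400 − 1) × 290 = 1276.00.

1276.00 million dollars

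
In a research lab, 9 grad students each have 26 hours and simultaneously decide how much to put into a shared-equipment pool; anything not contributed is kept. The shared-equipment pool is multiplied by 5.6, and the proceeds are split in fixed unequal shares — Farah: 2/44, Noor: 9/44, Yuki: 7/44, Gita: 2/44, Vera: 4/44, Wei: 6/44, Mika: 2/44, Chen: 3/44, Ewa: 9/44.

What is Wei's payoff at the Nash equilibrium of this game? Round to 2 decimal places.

65.71 hours

For player j, contributing a unit is worthwhile iff 5.6 × (j's share) ≥ 1, i.e. iff j's share is at least 0.1786.
Noor and Ewa are above the threshold, contributing 26 each; the remaining 7 contribute 0. Total contributed: 52.
Wei keeps 26 and receives 5.6 × 52 × 6/44 = 39.71 from the shared-equipment pool, for a payoff of 65.71.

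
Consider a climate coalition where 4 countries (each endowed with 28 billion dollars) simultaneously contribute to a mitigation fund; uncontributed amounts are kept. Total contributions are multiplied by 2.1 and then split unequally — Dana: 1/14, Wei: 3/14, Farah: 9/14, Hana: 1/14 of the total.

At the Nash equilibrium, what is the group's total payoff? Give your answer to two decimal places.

142.80 billion dollars

Each unit j contributes comes back to j as 2.1 × (j's share), so j prefers to contribute only if that share exceeds 1/2.1 = 0.4762; otherwise keeping the unit dominates.
The only share above 0.4762 is Farah's 9/14, contributing 28; the remaining 3 contribute 0. Total contributed: 28.
The mitigation fund pays out 2.1 × 28 = 58.80 in total (split across the unequal shares, but the aggregate is all that matters for the group sum).
The 3 free-riders keep 28 each, adding 84. Group total = 84 + 58.80 = 142.80.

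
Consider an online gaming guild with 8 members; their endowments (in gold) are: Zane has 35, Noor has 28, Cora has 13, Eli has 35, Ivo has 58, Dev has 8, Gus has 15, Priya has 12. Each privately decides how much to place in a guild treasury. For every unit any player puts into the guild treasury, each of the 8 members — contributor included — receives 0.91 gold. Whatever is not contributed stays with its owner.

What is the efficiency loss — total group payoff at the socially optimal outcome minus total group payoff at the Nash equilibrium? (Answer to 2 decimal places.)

1281.12 gold

The private return per contributed unit is 0.91 < 1 for everyone, so the Nash equilibrium is zero contribution and the group total is Σ E_j = 35 + 28 + 13 + 35 + 58 + 8 + 15 + 12 = 204.
Each contributed unit returns 7.280 to the group, so the social optimum is full contribution by everyone: group total = 7.280 × 204 = 1485.12.
Efficiency loss = (7.280 − 1) × 204 = 1281.12.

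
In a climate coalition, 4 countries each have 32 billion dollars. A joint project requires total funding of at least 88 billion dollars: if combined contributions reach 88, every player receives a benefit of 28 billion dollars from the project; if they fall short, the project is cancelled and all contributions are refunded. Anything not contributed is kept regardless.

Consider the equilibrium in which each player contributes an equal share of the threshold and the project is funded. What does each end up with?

Equal share of the threshold: 88/4 = 22.
At this profile no one gains by cutting their contribution: any cut drops the total below 88, the project is cancelled, contributions are refunded, and the deviator ends with 32, which is less than 32 − 22 + 28 = 38. Contributing more than 22 just wastes the excess. So contributing exactly 22 is a best response.
Each player's payoff: 32 − 22 + 28 = 38.

38 billion dollars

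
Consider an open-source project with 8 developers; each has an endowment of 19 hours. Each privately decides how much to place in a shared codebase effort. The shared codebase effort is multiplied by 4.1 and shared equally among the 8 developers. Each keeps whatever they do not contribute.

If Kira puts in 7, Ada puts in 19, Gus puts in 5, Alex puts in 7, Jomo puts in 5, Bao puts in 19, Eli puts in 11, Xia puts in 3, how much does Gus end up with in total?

Total contributed: 7 + 19 + 5 + 7 + 5 + 19 + 11 + 3 = 76.
Each receives 4.1 × 76 / 8 = 38.95 from the shared codebase effort.
Gus keeps 19 − 5 = 14, so Gus's payoff is 14 + 38.95 = 52.95.

52.95 hours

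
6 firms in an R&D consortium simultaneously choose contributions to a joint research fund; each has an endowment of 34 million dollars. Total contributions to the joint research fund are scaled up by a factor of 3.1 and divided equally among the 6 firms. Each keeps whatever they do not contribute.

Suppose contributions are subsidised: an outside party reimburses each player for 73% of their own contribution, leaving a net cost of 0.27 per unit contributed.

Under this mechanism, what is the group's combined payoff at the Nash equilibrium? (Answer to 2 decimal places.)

The effective private return per unit is now (3.1/6) / 0.27 = 1.9136 > 1, so every player's dominant strategy flips to full contribution.
At the Nash equilibrium everyone contributes 34. Group total payoff = 6 × (34 × 0.73 + 3.1 × 34) = 781.32.

781.32 million dollars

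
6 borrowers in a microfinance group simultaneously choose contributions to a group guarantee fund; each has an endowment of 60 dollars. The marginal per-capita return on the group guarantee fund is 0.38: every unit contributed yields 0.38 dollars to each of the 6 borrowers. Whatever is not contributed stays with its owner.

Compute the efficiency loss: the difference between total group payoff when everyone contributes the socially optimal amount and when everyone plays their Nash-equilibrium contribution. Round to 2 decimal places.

460.80 dollars

The private return per contributed unit is 0.38 < 1, so contributing 0 is dominant for every player. At the Nash equilibrium everyone keeps their 60, and the group total is 6 × 60 = 360.
Each contributed unit returns 2.280 to the group as a whole (0.38 to each of 6 players), which exceeds 1, so the social optimum is full contribution: group total = 2.280 × 360 = 820.80.
Efficiency loss = 820.80 − 360 = 460.80.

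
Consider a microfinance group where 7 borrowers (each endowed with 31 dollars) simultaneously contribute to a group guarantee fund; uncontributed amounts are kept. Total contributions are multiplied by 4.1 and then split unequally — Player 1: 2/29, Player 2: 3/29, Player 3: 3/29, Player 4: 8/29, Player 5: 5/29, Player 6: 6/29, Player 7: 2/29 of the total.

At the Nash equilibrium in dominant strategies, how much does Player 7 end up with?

A player with share s gets back 4.1·s per unit contributed, so full contribution is dominant for anyone with s > 1/4.1 = 0.2439 and zero contribution is dominant for anyone below.
The only share above 0.2439 is Player 4's 8/29, contributing 31; the remaining 6 contribute 0. Total contributed: 31.
Player 7 keeps 31 and receives 4.1 × 31 × 2/29 = 8.77 from the group guarantee fund, for a payoff of 39.77.

39.77 dollars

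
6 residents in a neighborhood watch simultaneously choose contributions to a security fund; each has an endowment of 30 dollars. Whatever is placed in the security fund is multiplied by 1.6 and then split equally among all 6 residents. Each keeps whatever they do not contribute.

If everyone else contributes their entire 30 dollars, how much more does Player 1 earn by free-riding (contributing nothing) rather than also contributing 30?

22.00 dollars

Switching from a contribution of 30 to 0 lets Player 1 keep an extra 30 dollars, but lowers the security fund by 30, which costs Player 1 their own share of that drop: 1.6/6 × 30 = 8.00.
Net gain = 30 − 8.00 = 22.00. The private return per contributed unit (0.2667) is below 1, so free-riding is indeed the best response regardless of what the others do.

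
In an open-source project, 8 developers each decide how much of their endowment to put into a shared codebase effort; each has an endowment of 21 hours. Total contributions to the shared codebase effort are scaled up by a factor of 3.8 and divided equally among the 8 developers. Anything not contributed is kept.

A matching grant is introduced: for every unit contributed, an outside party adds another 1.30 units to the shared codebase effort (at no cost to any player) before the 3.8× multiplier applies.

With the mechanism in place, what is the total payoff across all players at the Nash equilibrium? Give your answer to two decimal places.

1468.32 hours

Under the mechanism each unit contributed yields 3.8 × 2.30 / 8 = 1.0925 back to its contributor per unit of net cost, which exceeds 1, making full contribution the dominant choice for everyone.
So the Nash equilibrium is full contribution by all 8; the group earns 3.8 × 2.30 × 168 = 1468.32.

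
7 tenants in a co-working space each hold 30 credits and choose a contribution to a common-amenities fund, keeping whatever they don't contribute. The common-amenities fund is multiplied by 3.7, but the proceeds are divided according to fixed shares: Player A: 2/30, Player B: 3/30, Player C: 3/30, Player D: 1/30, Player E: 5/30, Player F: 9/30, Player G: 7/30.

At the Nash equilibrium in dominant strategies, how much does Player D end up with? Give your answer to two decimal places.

A player with share s gets back 3.7·s per unit contributed, so full contribution is dominant for anyone with s > 1/3.7 = 0.2703 and zero contribution is dominant for anyone below.
Only Player F (9/30) clears that bar, contributing 30; the remaining 6 contribute 0. Total contributed: 30.
Player D keeps 30 and receives 3.7 × 30 × 1/30 = 3.70 from the common-amenities fund, for a payoff of 33.70.

33.70 credits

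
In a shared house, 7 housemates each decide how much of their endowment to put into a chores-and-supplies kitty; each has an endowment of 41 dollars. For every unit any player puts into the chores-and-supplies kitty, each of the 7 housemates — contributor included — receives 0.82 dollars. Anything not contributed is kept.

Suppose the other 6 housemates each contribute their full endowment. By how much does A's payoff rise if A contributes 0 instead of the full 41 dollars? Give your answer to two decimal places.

Switching from a contribution of 41 to 0 lets A keep an extra 41 dollars, but lowers the chores-and-supplies kitty by 41, which costs A their own share of that drop: 0.82 × 41 = 33.62.
Net gain = 41 − 33.62 = 7.38. The private return per contributed unit (0.82) is below 1, so free-riding is indeed the best response regardless of what the others do.

7.38 dollars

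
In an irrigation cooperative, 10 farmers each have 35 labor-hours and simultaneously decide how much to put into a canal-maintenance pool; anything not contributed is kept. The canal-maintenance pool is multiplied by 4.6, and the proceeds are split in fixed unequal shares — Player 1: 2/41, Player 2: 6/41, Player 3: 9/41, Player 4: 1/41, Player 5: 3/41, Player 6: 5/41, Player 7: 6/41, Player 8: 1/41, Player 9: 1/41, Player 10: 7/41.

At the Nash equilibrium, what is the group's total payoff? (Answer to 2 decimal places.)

476.00 labor-hours

For player j, contributing a unit is worthwhile iff 4.6 × (j's share) ≥ 1, i.e. iff j's share is at least 0.2174.
The only share above 0.2174 is Player 3's 9/41, contributing 35; the remaining 9 contribute 0. Total contributed: 35.
The canal-maintenance pool pays out 4.6 × 35 = 161.00 in total (split across the unequal shares, but the aggregate is all that matters for the group sum).
The 9 free-riders keep 35 each, adding 315. Group total = 315 + 161.00 = 476.00.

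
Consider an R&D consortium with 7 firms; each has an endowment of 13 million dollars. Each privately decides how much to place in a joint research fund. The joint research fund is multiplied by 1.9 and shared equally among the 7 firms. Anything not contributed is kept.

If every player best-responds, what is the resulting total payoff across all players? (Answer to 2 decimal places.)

Each contributed unit returns 1.9/7 = 0.2714 to its contributor — below 1 — so contributing 0 is dominant for every player. At the Nash equilibrium everyone keeps their 13, and the group total is 7 × 13 = 91.

91.00 million dollars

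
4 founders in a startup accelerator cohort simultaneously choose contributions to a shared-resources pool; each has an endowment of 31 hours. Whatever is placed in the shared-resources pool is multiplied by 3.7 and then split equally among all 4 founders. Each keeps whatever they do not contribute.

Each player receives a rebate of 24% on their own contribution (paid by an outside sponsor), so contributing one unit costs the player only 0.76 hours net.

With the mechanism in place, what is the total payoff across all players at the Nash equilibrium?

488.56 hours

The effective private return per unit is now (3.7/4) / 0.76 = 1.2171 > 1, so every player's dominant strategy flips to full contribution.
So the Nash equilibrium is full contribution by all 4; the group earns 4 × (31 × 0.24 + 3.7 × 31) = 488.56.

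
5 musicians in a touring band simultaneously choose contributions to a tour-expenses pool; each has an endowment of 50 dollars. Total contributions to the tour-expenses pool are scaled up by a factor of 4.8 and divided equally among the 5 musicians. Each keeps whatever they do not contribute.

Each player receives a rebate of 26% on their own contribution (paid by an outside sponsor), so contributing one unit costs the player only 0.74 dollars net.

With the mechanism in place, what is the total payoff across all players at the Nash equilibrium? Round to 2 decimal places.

Under the mechanism each unit contributed yields (4.8/5) / 0.74 = 1.2973 back to its contributor per unit of net cost, which exceeds 1, making full contribution the dominant choice for everyone.
At the Nash equilibrium everyone contributes 50. Group total payoff = 5 × (50 × 0.26 + 4.8 × 50) = 1265.00.

1265.00 dollars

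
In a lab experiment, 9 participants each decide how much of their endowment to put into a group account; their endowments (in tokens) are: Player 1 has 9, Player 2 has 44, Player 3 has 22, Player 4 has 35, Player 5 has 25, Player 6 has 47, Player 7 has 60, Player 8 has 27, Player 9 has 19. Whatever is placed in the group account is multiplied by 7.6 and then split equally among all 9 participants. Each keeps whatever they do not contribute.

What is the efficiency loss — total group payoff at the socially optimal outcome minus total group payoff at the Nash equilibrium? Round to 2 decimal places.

The private return per contributed unit is 7.6/9 = 0.8444 < 1 for every player regardless of endowment, so the Nash equilibrium is zero contribution and the group total is Σ E_j = 9 + 44 + 22 + 35 + 25 + 47 + 60 + 27 + 19 = 288.
Each contributed unit returns 7.600 to the group, so the social optimum is full contribution by everyone: group total = 7.600 × 288 = 2188.80.
Efficiency loss = (7.600 − 1) × 288 = 1900.80.

1900.80 tokens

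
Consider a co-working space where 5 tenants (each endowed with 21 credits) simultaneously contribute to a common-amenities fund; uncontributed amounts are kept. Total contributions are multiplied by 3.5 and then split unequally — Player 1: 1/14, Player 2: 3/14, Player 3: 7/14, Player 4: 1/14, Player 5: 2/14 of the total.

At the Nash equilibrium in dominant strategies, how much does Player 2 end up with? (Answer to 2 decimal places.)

For player j, contributing a unit is worthwhile iff 3.5 × (j's share) ≥ 1, i.e. iff j's share is at least 0.2857.
Only Player 3 (7/14) clears that bar, contributing 21; the remaining 4 contribute 0. Total contributed: 21.
Player 2 keeps 21 and receives 3.5 × 21 × 3/14 = 15.75 from the common-amenities fund, for a payoff of 36.75.

36.75 credits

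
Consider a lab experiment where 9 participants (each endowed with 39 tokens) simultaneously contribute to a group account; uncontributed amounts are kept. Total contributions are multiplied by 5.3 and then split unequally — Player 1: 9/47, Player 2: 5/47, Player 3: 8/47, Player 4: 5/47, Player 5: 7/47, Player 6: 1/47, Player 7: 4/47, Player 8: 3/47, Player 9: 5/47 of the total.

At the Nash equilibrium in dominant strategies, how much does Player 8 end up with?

Each unit j contributes comes back to j as 5.3 × (j's share), so j prefers to contribute only if that share exceeds 1/5.3 = 0.1887; otherwise keeping the unit dominates.
Only Player 1 (9/47) clears that bar, contributing 39; the remaining 8 contribute 0. Total contributed: 39.
Player 8 keeps 39 and receives 5.3 × 39 × 3/47 = 13.19 from the group account, for a payoff of 52.19.

52.19 tokens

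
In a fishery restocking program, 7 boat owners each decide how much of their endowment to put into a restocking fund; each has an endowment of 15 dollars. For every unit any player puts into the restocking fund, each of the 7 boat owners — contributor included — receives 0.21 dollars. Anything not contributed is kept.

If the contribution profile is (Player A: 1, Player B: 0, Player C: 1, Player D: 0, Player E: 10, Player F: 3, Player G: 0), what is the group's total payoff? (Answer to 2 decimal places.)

Total contributed: 1 + 0 + 1 + 0 + 10 + 3 + 0 = 15; total kept: 7 × 15 − 15 = 90.
The restocking fund pays out 0.21 × 7 × 15 = 22.05 in aggregate.
Group total = 90 + 22.05 = 112.05.

112.05 dollars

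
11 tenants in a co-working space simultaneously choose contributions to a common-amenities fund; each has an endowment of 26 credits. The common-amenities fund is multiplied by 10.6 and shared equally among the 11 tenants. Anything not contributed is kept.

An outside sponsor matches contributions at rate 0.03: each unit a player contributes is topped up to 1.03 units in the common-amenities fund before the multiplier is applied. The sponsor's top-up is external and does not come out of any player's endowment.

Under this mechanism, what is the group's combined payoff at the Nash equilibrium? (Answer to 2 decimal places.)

286.00 credits

The effective private return is 10.6 × 1.03 / 11 = 0.9925, which is still under 1, so the mechanism doesn't change anyone's dominant strategy: zero contribution.
At the Nash equilibrium no one contributes; group total payoff = 11 × 26 = 286.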